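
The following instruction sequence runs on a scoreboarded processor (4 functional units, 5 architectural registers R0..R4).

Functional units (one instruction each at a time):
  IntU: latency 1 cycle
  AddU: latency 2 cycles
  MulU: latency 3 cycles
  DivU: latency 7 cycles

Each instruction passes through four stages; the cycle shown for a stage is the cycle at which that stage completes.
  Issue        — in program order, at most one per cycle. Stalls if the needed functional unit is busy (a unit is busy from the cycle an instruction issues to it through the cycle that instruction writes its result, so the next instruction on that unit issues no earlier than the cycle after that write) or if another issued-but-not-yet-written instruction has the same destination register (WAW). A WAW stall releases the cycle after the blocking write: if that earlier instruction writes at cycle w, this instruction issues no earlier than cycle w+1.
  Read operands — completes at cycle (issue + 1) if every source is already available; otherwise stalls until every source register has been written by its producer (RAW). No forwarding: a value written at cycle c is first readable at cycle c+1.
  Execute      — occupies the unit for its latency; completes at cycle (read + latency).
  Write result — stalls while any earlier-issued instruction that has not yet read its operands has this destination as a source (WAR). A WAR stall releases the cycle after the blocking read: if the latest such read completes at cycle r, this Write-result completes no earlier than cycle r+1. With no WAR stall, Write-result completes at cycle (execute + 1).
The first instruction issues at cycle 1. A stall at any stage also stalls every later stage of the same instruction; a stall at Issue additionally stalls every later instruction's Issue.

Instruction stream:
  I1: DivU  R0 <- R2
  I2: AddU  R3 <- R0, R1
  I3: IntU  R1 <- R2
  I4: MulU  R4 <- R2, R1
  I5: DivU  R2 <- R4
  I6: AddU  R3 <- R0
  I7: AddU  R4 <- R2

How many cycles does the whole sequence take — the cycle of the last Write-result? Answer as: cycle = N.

I1 -> (1, 2, 9, 10)
I2 -> (2, 11, 13, 14)  // RAW R0: wait I1 write@10
I3 -> (3, 4, 5, 12)  // WAR R1: wait I2 read@11
I4 -> (4, 13, 16, 17)  // RAW R1: wait I3 write@12
I5 -> (11, 18, 25, 26)  // struct: DivU busy until I1 writes@10, RAW R4: wait I4 write@17
I6 -> (15, 16, 18, 19)  // struct: AddU busy until I2 writes@14
I7 -> (20, 27, 29, 30)  // struct: AddU busy until I6 writes@19, RAW R2: wait I5 write@26

cycle = 30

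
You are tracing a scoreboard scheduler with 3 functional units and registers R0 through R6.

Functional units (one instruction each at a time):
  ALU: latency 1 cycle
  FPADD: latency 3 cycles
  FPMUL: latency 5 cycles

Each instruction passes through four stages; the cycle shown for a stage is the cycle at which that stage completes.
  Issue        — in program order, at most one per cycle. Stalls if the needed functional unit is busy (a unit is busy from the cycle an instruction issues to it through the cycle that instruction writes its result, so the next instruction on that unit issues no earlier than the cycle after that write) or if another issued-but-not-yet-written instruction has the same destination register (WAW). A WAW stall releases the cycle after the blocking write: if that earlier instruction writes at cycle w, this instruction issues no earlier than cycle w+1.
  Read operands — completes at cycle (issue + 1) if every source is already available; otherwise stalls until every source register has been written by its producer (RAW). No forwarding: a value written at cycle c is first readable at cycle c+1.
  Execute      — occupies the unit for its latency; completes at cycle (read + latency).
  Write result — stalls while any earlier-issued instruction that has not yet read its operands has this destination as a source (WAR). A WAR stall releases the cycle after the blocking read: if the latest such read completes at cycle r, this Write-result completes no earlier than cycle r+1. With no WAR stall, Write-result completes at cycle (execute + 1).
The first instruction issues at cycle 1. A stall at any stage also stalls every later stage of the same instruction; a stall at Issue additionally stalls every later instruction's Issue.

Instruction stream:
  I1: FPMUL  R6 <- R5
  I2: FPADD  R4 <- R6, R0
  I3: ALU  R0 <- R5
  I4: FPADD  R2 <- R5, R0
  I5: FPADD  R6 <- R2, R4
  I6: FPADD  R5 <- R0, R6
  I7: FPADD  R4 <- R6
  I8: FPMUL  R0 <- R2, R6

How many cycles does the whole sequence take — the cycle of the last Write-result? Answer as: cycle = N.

[1] issue I1 (FPMUL)
[2] I1 read-ops, issue I2 (FPADD)
[3] issue I3 (ALU)
[4] I3 read-ops
[5] I3 finished on ALU
[7] I1 finished on FPMUL
[8] I1→R6
[9] I2 read-ops
[10] I3→R0
[12] I2 finished on FPADD
[13] I2→R4
[14] issue I4 (FPADD)
[15] I4 read-ops
[18] I4 finished on FPADD
[19] I4→R2
[20] issue I5 (FPADD)
[21] I5 read-ops
[24] I5 finished on FPADD
[25] I5→R6
[26] issue I6 (FPADD)
[27] I6 read-ops
[30] I6 finished on FPADD
[31] I6→R5
[32] issue I7 (FPADD)
[33] I7 read-ops, issue I8 (FPMUL)
[34] I8 read-ops
[36] I7 finished on FPADD
[37] I7→R4
[39] I8 finished on FPMUL
[40] I8→R0

cycle = 40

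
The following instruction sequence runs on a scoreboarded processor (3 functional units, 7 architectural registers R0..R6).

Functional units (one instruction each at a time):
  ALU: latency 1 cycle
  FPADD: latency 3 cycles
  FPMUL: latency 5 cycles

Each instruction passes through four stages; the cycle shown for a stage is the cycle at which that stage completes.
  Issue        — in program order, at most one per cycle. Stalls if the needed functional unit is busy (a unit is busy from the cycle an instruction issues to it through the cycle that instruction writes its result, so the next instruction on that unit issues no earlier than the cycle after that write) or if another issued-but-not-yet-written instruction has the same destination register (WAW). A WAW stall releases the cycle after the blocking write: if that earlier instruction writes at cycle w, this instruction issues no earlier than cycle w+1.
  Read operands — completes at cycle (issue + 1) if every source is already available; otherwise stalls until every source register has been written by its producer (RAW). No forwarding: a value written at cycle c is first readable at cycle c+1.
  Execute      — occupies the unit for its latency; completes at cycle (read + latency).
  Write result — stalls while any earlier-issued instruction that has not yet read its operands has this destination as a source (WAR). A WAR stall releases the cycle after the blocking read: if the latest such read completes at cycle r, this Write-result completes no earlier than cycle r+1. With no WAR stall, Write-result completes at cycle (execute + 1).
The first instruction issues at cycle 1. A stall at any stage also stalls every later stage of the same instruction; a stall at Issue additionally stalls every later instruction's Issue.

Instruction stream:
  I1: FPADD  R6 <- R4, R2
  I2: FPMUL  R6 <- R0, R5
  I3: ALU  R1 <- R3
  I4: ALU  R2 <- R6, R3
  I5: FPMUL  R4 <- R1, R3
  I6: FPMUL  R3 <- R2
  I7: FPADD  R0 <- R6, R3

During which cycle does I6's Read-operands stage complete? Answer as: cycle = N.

cycle = 24

t=1  I1 dispatched to FPADD
t=2  I1 operands ready
t=5  I1 complete
t=6  R6←I1
t=7  I2 dispatched to FPMUL
t=8  I2 operands ready, I3 dispatched to ALU
t=9  I3 operands ready
t=10  I3 complete
t=11  R1←I3
t=12  I4 dispatched to ALU
t=13  I2 complete
t=14  R6←I2
t=15  I4 operands ready, I5 dispatched to FPMUL
t=16  I4 complete, I5 operands ready
t=17  R2←I4
t=21  I5 complete
t=22  R4←I5
t=23  I6 dispatched to FPMUL
t=24  I6 operands ready, I7 dispatched to FPADD
t=29  I6 complete
t=30  R3←I6
t=31  I7 operands ready
t=34  I7 complete
t=35  R0←I7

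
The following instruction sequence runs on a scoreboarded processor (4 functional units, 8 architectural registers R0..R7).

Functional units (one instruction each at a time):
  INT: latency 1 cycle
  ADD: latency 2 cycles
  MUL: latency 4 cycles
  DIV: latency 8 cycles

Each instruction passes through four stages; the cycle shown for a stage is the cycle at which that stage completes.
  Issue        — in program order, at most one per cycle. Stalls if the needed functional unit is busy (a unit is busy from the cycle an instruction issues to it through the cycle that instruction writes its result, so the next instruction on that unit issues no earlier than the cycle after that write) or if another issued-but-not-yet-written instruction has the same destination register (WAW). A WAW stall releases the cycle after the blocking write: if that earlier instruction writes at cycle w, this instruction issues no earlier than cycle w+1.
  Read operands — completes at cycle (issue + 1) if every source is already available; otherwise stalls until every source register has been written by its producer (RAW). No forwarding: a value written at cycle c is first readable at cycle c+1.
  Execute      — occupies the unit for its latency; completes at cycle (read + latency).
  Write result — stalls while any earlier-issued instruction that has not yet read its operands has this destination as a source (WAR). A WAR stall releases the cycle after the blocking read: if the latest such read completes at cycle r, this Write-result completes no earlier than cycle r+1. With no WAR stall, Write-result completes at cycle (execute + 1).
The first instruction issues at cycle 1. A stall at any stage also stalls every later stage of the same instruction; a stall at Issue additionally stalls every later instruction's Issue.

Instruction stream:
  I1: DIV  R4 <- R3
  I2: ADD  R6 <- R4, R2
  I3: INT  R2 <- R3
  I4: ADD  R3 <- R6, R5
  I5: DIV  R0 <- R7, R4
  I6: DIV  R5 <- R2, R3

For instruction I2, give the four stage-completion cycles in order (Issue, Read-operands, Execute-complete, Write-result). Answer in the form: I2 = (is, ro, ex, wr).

1) issue 1, read 2, done 10, write 11
2) issue 2, read 12, done 14, write 15  <RAW R4: wait I1 write@11>
3) issue 3, read 4, done 5, write 13  <WAR R2: wait I2 read@12>
4) issue 16, read 17, done 19, write 20  <struct: ADD busy until I2 writes@15>
5) issue 17, read 18, done 26, write 27
6) issue 28, read 29, done 37, write 38  <struct: DIV busy until I5 writes@27>

I2 = (2, 12, 14, 15)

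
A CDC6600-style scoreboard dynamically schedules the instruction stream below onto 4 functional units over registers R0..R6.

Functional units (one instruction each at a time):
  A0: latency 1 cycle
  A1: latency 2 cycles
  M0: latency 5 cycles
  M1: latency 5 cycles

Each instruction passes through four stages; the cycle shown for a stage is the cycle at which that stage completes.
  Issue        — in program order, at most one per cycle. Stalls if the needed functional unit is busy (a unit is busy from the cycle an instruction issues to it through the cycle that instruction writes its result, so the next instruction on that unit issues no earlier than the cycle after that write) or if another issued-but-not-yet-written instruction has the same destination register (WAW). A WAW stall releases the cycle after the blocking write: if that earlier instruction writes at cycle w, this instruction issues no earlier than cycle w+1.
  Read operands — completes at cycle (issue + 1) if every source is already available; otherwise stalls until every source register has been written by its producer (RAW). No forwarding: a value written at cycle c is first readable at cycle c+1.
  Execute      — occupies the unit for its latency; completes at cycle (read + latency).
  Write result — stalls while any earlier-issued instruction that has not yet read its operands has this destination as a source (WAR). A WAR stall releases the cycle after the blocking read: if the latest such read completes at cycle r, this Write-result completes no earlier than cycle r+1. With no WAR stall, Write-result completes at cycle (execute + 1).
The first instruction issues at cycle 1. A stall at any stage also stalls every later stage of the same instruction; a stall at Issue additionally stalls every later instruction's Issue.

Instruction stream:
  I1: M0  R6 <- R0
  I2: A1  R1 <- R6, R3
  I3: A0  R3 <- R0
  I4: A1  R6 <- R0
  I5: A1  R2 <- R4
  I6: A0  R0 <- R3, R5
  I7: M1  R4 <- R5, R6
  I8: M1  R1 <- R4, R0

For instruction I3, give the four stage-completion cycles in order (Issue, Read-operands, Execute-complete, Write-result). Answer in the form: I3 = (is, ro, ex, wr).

I3 = (3, 4, 5, 10)

[1] issue I1 (M0)
[2] I1 read-ops; issue I2 (A1)
[3] issue I3 (A0)
[4] I3 read-ops
[5] I3 finished on A0
[7] I1 finished on M0
[8] I1→R6
[9] I2 read-ops
[10] I3→R3
[11] I2 finished on A1
[12] I2→R1
[13] issue I4 (A1)
[14] I4 read-ops
[16] I4 finished on A1
[17] I4→R6
[18] issue I5 (A1)
[19] I5 read-ops; issue I6 (A0)
[20] I6 read-ops; issue I7 (M1)
[21] I5 finished on A1; I6 finished on A0; I7 read-ops
[22] I5→R2; I6→R0
[26] I7 finished on M1
[27] I7→R4
[28] issue I8 (M1)
[29] I8 read-ops
[34] I8 finished on M1
[35] I8→R1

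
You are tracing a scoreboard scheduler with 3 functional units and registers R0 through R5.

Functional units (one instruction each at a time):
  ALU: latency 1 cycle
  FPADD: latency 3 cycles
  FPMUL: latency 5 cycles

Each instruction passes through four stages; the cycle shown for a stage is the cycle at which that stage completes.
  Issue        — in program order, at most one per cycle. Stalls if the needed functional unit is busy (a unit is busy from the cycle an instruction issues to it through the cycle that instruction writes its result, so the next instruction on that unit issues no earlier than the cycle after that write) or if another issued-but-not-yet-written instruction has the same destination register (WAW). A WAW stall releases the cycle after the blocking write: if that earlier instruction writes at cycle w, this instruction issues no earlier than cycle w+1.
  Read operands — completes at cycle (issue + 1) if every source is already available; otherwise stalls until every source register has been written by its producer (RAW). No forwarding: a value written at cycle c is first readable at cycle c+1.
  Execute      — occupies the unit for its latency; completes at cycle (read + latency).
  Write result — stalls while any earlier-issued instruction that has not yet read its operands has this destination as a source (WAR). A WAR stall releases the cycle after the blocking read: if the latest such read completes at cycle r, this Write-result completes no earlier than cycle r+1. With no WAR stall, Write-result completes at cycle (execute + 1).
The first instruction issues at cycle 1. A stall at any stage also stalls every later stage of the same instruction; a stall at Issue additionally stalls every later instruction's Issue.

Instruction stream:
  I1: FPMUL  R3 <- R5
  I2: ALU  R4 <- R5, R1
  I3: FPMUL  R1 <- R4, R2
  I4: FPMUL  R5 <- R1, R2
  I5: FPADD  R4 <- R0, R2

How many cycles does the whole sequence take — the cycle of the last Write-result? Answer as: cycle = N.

[1] I1 dispatched to FPMUL
[2] I1 operands ready | I2 dispatched to ALU
[3] I2 operands ready
[4] I2 complete
[5] R4←I2
[7] I1 complete
[8] R3←I1
[9] I3 dispatched to FPMUL
[10] I3 operands ready
[15] I3 complete
[16] R1←I3
[17] I4 dispatched to FPMUL
[18] I4 operands ready | I5 dispatched to FPADD
[19] I5 operands ready
[22] I5 complete
[23] I4 complete | R4←I5
[24] R5←I4

cycle = 24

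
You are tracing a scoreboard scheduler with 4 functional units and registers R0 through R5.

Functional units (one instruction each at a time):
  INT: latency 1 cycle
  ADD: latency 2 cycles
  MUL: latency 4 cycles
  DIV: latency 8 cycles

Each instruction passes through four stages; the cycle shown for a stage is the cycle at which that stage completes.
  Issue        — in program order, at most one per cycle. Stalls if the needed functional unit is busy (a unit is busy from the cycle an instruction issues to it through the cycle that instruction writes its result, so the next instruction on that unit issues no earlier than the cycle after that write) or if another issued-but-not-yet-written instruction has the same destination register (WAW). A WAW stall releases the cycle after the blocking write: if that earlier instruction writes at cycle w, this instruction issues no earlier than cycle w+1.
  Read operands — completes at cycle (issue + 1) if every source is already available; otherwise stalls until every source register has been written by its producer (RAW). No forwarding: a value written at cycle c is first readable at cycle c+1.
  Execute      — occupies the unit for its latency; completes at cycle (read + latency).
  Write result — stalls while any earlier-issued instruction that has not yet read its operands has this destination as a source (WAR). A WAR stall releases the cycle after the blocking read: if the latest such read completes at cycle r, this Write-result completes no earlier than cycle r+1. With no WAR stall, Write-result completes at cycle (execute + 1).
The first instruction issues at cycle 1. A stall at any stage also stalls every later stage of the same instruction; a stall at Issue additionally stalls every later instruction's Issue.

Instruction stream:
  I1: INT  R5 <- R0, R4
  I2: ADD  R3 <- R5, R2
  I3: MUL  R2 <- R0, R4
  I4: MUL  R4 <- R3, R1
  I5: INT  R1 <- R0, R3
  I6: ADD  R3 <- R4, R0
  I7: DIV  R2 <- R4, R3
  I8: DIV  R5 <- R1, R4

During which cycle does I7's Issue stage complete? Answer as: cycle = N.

1) issue 1, read 2, done 3, write 4
2) issue 2, read 5, done 7, write 8  <RAW R5: wait I1 write@4>
3) issue 3, read 4, done 8, write 9
4) issue 10, read 11, done 15, write 16  <struct: MUL busy until I3 writes@9>
5) issue 11, read 12, done 13, write 14
6) issue 12, read 17, done 19, write 20  <RAW R4: wait I4 write@16>
7) issue 13, read 21, done 29, write 30  <RAW R3: wait I6 write@20>
8) issue 31, read 32, done 40, write 41  <struct: DIV busy until I7 writes@30>

cycle = 13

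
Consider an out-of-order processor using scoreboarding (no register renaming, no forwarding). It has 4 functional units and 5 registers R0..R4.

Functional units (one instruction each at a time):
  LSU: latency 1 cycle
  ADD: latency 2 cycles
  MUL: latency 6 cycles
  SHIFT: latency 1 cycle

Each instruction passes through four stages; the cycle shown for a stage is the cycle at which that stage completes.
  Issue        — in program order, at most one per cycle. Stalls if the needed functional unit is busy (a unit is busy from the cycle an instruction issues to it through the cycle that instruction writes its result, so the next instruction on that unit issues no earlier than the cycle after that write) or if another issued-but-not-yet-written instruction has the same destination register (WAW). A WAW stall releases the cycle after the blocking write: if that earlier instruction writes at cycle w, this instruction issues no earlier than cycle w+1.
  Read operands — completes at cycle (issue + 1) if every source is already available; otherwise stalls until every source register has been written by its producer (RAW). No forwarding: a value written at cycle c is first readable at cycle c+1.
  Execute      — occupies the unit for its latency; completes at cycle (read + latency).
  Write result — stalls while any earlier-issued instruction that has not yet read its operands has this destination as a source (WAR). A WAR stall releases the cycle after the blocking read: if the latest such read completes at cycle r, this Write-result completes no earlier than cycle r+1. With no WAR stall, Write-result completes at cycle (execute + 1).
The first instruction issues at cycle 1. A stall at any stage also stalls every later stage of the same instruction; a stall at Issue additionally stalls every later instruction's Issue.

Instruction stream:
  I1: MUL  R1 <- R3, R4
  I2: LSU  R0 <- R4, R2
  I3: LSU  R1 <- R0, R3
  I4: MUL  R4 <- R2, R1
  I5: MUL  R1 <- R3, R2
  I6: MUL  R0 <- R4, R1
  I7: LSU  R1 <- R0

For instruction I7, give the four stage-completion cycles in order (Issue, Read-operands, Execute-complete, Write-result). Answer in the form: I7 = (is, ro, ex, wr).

I7 = (32, 40, 41, 42)

1) issue 1, read 2, done 8, write 9
2) issue 2, read 3, done 4, write 5
3) issue 10, read 11, done 12, write 13  <WAW R1: wait I1 write@9>
4) issue 11, read 14, done 20, write 21  <RAW R1: wait I3 write@13>
5) issue 22, read 23, done 29, write 30  <struct: MUL busy until I4 writes@21>
6) issue 31, read 32, done 38, write 39  <struct: MUL busy until I5 writes@30>
7) issue 32, read 40, done 41, write 42  <RAW R0: wait I6 write@39>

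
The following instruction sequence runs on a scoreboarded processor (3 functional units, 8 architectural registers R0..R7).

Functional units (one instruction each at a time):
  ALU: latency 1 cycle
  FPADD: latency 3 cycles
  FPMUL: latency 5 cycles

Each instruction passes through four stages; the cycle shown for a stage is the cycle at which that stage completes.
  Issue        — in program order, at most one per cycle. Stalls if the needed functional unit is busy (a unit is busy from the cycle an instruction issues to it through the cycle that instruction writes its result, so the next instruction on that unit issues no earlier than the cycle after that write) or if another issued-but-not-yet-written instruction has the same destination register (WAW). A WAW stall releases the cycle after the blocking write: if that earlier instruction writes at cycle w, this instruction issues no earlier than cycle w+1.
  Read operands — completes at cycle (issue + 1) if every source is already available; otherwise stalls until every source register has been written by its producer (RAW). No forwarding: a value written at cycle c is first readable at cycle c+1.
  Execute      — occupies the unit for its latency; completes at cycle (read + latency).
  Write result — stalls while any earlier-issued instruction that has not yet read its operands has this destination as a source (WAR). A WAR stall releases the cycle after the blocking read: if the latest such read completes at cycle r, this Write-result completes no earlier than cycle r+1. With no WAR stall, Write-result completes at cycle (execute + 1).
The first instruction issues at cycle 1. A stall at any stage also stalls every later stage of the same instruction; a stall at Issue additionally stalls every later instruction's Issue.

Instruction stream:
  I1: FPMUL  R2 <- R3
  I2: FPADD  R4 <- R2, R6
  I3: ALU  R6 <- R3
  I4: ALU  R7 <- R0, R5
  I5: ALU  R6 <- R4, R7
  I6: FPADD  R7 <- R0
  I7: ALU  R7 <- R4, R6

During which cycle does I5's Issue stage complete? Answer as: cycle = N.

I1 -> (1, 2, 7, 8)
I2 -> (2, 9, 12, 13)  // RAW R2: wait I1 write@8
I3 -> (3, 4, 5, 10)  // WAR R6: wait I2 read@9
I4 -> (11, 12, 13, 14)  // struct: ALU busy until I3 writes@10
I5 -> (15, 16, 17, 18)  // struct: ALU busy until I4 writes@14
I6 -> (16, 17, 20, 21)
I7 -> (22, 23, 24, 25)  // WAW R7: wait I6 write@21

cycle = 15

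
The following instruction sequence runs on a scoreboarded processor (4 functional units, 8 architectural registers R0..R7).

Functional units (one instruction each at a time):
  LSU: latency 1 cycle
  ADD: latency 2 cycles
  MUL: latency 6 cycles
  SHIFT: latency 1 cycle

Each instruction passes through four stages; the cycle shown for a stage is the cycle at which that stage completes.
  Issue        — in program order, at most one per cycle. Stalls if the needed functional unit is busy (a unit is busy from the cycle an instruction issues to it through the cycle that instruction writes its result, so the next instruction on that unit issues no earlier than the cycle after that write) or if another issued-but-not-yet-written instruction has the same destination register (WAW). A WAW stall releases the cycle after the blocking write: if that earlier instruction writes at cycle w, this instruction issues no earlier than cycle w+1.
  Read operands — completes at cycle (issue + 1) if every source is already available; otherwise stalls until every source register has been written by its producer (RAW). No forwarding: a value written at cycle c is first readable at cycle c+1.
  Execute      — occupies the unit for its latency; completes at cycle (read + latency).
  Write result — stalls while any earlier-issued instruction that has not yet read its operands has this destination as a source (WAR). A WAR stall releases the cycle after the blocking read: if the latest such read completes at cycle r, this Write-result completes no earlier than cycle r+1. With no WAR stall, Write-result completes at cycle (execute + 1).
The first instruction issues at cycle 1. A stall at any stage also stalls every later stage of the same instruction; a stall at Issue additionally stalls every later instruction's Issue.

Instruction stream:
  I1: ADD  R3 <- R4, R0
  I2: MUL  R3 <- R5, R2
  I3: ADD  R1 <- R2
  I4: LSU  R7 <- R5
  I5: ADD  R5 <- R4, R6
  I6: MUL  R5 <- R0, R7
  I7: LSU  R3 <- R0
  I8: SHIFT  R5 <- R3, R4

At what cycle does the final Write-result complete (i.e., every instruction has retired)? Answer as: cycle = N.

  I1 | 1 | 2 | 4 | 5
  I2 | 6 | 7 | 13 | 14   WAW R3: wait I1 write@5
  I3 | 7 | 8 | 10 | 11
  I4 | 8 | 9 | 10 | 11
  I5 | 12 | 13 | 15 | 16   struct: ADD busy until I3 writes@11
  I6 | 17 | 18 | 24 | 25   WAW R5: wait I5 write@16
  I7 | 18 | 19 | 20 | 21
  I8 | 26 | 27 | 28 | 29   WAW R5: wait I6 write@25

cycle = 29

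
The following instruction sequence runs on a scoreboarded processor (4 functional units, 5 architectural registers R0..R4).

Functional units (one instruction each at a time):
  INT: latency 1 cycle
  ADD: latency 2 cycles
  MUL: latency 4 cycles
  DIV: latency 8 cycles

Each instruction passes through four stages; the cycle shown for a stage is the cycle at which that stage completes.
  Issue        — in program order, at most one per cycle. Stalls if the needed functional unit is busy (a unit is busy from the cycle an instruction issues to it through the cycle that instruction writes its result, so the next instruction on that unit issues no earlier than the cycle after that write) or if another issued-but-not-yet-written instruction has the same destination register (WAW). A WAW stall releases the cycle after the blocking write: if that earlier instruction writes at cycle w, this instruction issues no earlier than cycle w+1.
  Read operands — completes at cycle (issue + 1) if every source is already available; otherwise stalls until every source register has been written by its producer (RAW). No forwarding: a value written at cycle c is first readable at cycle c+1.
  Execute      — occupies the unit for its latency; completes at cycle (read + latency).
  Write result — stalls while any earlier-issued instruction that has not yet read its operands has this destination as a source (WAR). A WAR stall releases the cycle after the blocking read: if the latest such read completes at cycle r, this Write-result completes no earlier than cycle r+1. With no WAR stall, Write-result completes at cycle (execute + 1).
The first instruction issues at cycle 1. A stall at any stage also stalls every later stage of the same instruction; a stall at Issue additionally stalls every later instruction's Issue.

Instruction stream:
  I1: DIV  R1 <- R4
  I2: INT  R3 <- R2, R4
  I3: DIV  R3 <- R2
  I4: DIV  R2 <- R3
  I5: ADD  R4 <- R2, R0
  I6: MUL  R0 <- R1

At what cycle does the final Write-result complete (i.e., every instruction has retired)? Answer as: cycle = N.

cycle = 37

[I1] 1/2/10/11
[I2] 2/3/4/5
[I3] 12/13/21/22  (struct: DIV busy until I1 writes@11)
[I4] 23/24/32/33  (struct: DIV busy until I3 writes@22)
[I5] 24/34/36/37  (RAW R2: wait I4 write@33)
[I6] 25/26/30/35  (WAR R0: wait I5 read@34)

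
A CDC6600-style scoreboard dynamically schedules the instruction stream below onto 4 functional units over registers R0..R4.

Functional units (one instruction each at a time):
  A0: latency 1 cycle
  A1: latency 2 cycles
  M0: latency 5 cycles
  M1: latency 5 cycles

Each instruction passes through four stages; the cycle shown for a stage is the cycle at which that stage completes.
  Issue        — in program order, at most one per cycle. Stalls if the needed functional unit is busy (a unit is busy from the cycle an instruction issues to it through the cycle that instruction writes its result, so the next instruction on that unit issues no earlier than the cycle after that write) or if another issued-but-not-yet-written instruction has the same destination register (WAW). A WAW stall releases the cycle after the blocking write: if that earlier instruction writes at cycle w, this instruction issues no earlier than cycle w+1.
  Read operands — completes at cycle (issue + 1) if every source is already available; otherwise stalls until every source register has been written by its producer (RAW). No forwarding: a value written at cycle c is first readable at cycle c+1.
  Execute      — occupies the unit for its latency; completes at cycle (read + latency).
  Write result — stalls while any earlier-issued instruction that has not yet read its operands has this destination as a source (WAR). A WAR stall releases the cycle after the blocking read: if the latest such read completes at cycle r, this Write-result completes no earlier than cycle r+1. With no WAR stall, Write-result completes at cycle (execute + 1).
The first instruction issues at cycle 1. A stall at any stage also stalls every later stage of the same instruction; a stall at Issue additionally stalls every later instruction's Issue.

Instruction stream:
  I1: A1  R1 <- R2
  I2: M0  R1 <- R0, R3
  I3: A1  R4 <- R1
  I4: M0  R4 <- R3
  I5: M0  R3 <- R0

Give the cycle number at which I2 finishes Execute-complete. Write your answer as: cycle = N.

cycle = 12

[I1] 1/2/4/5
[I2] 6/7/12/13  (WAW R1: wait I1 write@5)
[I3] 7/14/16/17  (RAW R1: wait I2 write@13)
[I4] 18/19/24/25  (WAW R4: wait I3 write@17)
[I5] 26/27/32/33  (struct: M0 busy until I4 writes@25)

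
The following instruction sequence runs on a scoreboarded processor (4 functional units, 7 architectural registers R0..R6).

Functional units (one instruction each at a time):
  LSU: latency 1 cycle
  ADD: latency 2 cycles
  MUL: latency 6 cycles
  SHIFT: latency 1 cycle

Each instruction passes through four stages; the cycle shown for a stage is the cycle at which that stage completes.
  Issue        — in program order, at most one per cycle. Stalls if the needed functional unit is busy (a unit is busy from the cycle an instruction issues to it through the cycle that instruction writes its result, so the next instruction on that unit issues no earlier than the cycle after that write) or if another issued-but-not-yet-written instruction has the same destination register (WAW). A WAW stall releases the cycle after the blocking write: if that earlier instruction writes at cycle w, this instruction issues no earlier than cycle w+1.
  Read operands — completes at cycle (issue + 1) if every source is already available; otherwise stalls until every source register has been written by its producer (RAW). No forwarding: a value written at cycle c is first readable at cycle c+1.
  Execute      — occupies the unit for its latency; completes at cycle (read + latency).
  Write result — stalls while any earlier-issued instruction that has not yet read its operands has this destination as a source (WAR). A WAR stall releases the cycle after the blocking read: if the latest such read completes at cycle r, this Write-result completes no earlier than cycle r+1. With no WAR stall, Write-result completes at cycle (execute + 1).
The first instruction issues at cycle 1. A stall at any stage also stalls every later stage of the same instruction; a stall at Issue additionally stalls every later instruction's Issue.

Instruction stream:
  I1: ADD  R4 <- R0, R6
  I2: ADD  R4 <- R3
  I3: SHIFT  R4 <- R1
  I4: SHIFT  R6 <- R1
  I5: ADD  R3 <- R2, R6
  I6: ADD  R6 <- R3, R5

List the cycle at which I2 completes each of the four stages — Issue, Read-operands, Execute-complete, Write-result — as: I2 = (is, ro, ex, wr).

I2 = (6, 7, 9, 10)

[1] issue I1 (ADD)
[2] I1 read-ops
[4] I1 finished on ADD
[5] I1→R4
[6] issue I2 (ADD)
[7] I2 read-ops
[9] I2 finished on ADD
[10] I2→R4
[11] issue I3 (SHIFT)
[12] I3 read-ops
[13] I3 finished on SHIFT
[14] I3→R4
[15] issue I4 (SHIFT)
[16] I4 read-ops | issue I5 (ADD)
[17] I4 finished on SHIFT
[18] I4→R6
[19] I5 read-ops
[21] I5 finished on ADD
[22] I5→R3
[23] issue I6 (ADD)
[24] I6 read-ops
[26] I6 finished on ADD
[27] I6→R6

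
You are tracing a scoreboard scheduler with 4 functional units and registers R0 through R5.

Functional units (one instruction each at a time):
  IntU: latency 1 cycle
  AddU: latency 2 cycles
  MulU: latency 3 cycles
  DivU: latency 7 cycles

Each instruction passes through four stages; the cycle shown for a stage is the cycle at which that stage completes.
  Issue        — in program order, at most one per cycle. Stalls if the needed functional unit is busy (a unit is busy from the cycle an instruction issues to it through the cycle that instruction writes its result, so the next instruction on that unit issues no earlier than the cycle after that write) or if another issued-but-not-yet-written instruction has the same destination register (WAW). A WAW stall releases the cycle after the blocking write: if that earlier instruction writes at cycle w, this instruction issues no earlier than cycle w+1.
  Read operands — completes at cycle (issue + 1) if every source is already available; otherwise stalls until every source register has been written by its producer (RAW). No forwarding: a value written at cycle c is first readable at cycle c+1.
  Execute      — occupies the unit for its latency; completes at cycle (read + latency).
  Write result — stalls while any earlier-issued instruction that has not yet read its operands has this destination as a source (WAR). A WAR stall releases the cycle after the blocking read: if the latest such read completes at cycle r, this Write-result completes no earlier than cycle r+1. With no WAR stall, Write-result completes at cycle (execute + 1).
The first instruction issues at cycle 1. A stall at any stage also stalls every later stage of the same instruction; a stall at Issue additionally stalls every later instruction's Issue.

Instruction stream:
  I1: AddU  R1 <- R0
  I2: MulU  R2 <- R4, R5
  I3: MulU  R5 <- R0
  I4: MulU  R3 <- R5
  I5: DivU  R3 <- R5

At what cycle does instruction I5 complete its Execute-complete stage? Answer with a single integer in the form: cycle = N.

1) issue 1, read 2, done 4, write 5
2) issue 2, read 3, done 6, write 7
3) issue 8, read 9, done 12, write 13  <struct: MulU busy until I2 writes@7>
4) issue 14, read 15, done 18, write 19  <struct: MulU busy until I3 writes@13>
5) issue 20, read 21, done 28, write 29  <WAW R3: wait I4 write@19>

cycle = 28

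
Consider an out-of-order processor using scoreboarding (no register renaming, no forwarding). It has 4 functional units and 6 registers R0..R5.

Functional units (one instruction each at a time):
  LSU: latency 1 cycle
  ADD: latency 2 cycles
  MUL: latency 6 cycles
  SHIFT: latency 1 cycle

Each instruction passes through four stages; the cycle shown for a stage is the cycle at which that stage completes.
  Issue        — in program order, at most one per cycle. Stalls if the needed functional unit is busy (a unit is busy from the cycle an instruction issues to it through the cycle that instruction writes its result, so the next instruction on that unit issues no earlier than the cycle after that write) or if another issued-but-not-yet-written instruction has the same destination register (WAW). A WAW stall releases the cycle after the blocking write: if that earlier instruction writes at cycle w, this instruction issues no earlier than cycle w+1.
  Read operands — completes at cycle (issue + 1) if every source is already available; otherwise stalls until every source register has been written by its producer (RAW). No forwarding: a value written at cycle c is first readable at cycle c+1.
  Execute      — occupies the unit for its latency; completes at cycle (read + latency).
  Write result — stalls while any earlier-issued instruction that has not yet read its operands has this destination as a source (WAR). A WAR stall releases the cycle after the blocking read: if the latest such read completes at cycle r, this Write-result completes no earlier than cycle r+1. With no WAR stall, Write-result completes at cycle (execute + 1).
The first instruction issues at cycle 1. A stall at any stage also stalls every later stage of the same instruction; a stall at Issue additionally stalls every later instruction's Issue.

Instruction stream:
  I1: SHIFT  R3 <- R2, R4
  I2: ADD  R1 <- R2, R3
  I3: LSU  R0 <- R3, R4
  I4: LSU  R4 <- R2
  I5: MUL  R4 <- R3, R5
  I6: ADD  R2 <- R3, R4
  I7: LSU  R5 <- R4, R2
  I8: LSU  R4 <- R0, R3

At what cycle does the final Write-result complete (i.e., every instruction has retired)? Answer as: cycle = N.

cycle = 31

[1] I1 issues→SHIFT
[2] I1 reads | I2 issues→ADD
[3] I1 exec-done | I3 issues→LSU
[4] I1 writes R3
[5] I2 reads | I3 reads
[6] I3 exec-done
[7] I2 exec-done | I3 writes R0
[8] I2 writes R1 | I4 issues→LSU
[9] I4 reads
[10] I4 exec-done
[11] I4 writes R4
[12] I5 issues→MUL
[13] I5 reads | I6 issues→ADD
[14] I7 issues→LSU
[19] I5 exec-done
[20] I5 writes R4
[21] I6 reads
[23] I6 exec-done
[24] I6 writes R2
[25] I7 reads
[26] I7 exec-done
[27] I7 writes R5
[28] I8 issues→LSU
[29] I8 reads
[30] I8 exec-done
[31] I8 writes R4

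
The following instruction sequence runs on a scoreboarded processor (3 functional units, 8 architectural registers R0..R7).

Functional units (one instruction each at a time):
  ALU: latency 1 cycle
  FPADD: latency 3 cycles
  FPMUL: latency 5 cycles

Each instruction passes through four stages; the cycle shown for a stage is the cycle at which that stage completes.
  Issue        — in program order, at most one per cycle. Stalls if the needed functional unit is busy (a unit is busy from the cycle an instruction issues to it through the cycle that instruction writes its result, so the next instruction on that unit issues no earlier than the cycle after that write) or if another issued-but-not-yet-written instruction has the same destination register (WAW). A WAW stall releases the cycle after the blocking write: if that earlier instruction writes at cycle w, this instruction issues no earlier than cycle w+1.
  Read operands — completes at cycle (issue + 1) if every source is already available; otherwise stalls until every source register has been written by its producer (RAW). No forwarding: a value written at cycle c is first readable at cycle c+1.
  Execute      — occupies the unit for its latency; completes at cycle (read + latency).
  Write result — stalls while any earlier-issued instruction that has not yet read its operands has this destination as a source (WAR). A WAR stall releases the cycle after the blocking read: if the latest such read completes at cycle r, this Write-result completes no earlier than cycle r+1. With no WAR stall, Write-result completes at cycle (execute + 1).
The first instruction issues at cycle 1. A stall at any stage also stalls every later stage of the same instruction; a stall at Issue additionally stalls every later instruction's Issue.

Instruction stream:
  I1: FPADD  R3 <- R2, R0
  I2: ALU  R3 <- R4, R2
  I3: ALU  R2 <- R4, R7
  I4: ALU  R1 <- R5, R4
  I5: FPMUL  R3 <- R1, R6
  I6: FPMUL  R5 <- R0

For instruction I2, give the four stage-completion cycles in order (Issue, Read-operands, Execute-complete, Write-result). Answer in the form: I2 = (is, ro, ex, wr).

c1: issue I1 (FPADD)
c2: I1 read-ops
c5: I1 finished on FPADD
c6: I1→R3
c7: issue I2 (ALU)
c8: I2 read-ops
c9: I2 finished on ALU
c10: I2→R3
c11: issue I3 (ALU)
c12: I3 read-ops
c13: I3 finished on ALU
c14: I3→R2
c15: issue I4 (ALU)
c16: I4 read-ops; issue I5 (FPMUL)
c17: I4 finished on ALU
c18: I4→R1
c19: I5 read-ops
c24: I5 finished on FPMUL
c25: I5→R3
c26: issue I6 (FPMUL)
c27: I6 read-ops
c32: I6 finished on FPMUL
c33: I6→R5

I2 = (7, 8, 9, 10)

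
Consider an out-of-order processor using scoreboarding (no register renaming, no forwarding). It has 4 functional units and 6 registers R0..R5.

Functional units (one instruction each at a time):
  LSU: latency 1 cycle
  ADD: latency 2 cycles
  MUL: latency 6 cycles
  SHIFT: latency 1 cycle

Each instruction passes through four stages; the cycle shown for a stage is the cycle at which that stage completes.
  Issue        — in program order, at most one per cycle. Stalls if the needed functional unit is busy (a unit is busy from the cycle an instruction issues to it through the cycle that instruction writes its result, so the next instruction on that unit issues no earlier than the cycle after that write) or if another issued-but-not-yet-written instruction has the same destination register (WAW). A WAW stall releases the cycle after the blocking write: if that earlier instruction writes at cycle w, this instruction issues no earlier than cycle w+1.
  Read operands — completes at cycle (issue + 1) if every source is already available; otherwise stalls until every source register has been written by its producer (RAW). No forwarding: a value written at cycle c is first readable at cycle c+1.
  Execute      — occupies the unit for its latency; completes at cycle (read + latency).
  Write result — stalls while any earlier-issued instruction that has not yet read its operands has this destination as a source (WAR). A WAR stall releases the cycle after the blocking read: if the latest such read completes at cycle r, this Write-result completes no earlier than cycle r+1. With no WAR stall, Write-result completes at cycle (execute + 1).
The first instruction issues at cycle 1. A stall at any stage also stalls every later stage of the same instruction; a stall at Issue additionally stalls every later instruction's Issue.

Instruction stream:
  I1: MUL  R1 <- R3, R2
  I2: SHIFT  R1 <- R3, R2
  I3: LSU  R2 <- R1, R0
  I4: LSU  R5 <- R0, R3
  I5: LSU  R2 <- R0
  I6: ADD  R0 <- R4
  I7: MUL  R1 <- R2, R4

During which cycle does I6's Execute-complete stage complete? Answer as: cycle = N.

[I1] 1/2/8/9
[I2] 10/11/12/13  (WAW R1: wait I1 write@9)
[I3] 11/14/15/16  (RAW R1: wait I2 write@13)
[I4] 17/18/19/20  (struct: LSU busy until I3 writes@16)
[I5] 21/22/23/24  (struct: LSU busy until I4 writes@20)
[I6] 22/23/25/26
[I7] 23/25/31/32  (RAW R2: wait I5 write@24)

cycle = 25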